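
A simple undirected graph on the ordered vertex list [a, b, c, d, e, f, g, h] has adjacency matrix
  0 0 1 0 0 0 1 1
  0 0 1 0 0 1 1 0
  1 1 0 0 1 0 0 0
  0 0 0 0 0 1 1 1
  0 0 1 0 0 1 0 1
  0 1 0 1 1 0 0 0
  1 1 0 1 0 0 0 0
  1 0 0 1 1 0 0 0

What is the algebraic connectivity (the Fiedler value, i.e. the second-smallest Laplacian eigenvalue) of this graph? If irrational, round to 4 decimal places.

2

Each diagonal entry of L is the vertex degree and each off-diagonal entry is -1 where an edge is present, 0 otherwise; in the order [a, b, c, d, e, f, g, h] the diagonal is [3, 3, 3, 3, 3, 3, 3, 3]. Computing the eigenvalues of L and sorting gives [0, 2, 2, 2, 4, 4, 4, 6]. The Fiedler value lambda_2 = 2 is strictly positive, so the graph is connected. There is one zero in the spectrum, matching the 1 component.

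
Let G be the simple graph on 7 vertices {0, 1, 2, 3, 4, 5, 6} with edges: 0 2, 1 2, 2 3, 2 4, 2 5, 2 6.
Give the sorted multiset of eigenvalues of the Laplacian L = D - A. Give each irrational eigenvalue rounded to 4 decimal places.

[0, 1, 1, 1, 1, 1, 7]

Reading degrees in the order [0, 1, 2, 3, 4, 5, 6] gives [1, 1, 6, 1, 1, 1, 1]; set D = diag(1, 1, 6, 1, 1, 1, 1) and form L = D - A. L is symmetric positive semidefinite, so every eigenvalue is real and nonnegative. There is one zero in the spectrum, matching the 1 component. The largest eigenvalue, 7, is at most the vertex count 7.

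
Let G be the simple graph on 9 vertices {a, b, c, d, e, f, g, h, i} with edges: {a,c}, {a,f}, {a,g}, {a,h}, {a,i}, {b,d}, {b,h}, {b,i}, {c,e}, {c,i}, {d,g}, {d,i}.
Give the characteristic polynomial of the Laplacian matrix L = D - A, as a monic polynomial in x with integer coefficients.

x^9 - 24x^8 + 237x^7 - 1250x^6 + 3826x^5 - 6912x^4 + 7145x^3 - 3838x^2 + 819x

With the vertex order [a, b, c, d, e, f, g, h, i], the degrees are [5, 3, 3, 3, 1, 1, 2, 2, 4], giving D = diag(5, 3, 3, 3, 1, 1, 2, 2, 4) and L = D - A. L has integer entries, so p(x) = det(xI - L) has integer coefficients. Expanding the determinant yields x^9 - 24x^8 + 237x^7 - 1250x^6 + 3826x^5 - 6912x^4 + 7145x^3 - 3838x^2 + 819x. Since p(0) = det(-L) = 0, x divides p(x). By the matrix-tree theorem the graph has (1/9) * product of the nonzero eigenvalues = 91 spanning trees.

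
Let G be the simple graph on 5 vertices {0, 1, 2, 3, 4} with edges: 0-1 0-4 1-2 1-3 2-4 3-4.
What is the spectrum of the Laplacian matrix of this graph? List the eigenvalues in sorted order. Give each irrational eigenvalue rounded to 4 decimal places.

[0, 2, 2, 3, 5]

With the vertex order [0, 1, 2, 3, 4], the degrees are [2, 3, 2, 2, 3], giving D = diag(2, 3, 2, 2, 3) and L = D - A. Diagonalising L (or applying a numerical eigensolver to the 5x5 matrix) gives the spectrum above. The largest eigenvalue, 5, is at most the vertex count 5.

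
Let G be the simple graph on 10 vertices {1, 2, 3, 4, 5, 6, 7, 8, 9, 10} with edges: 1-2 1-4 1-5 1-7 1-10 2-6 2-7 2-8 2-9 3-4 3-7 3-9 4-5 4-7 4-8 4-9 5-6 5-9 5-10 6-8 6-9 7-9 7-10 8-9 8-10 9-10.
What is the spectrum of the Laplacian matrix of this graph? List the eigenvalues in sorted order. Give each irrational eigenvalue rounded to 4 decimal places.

[0, 2.5677, 3.5492, 4.4677, 4.8966, 5.6626, 6.6491, 6.6976, 8.2808, 9.2286]

Reading degrees in the order [1, 2, 3, 4, 5, 6, 7, 8, 9, 10] gives [5, 5, 3, 6, 5, 4, 6, 5, 8, 5]; set D = diag(5, 5, 3, 6, 5, 4, 6, 5, 8, 5) and form L = D - A. L is symmetric positive semidefinite, so every eigenvalue is real and nonnegative. The single zero eigenvalue shows the graph is connected.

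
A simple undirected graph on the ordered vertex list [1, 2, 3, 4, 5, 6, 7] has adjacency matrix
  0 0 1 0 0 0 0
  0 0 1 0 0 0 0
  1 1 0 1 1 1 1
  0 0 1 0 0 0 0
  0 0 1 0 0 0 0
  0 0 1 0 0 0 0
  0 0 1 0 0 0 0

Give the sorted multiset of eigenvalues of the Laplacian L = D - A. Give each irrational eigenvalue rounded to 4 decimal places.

Reading degrees in the order [1, 2, 3, 4, 5, 6, 7] gives [1, 1, 6, 1, 1, 1, 1]; set D = diag(1, 1, 6, 1, 1, 1, 1) and form L = D - A. L is symmetric positive semidefinite, so every eigenvalue is real and nonnegative. There is one zero in the spectrum, matching the 1 component. The eigenvalues sum to 12, which equals trace(L) = 2|E|.

[0, 1, 1, 1, 1, 1, 7]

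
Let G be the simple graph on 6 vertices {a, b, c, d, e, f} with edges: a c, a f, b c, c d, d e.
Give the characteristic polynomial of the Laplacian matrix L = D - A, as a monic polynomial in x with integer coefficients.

x^6 - 10x^5 + 35x^4 - 52x^3 + 31x^2 - 6x

With the vertex order [a, b, c, d, e, f], the degrees are [2, 1, 3, 2, 1, 1], giving D = diag(2, 1, 3, 2, 1, 1) and L = D - A. L has integer entries, so p(x) = det(xI - L) has integer coefficients. Expanding the determinant yields x^6 - 10x^5 + 35x^4 - 52x^3 + 31x^2 - 6x. Since p(0) = det(-L) = 0, x divides p(x). The largest eigenvalue, 4.3028, is at most the vertex count 6.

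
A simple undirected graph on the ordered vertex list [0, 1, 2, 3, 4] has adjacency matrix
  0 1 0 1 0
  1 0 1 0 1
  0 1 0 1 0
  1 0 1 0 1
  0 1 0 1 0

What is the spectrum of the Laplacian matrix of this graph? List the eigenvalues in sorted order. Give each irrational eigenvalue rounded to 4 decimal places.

[0, 2, 2, 3, 5]

With the vertex order [0, 1, 2, 3, 4], the degrees are [2, 3, 2, 3, 2], giving D = diag(2, 3, 2, 3, 2) and L = D - A. Diagonalising L (or applying a numerical eigensolver to the 5x5 matrix) gives the spectrum above. There is one zero in the spectrum, matching the 1 component.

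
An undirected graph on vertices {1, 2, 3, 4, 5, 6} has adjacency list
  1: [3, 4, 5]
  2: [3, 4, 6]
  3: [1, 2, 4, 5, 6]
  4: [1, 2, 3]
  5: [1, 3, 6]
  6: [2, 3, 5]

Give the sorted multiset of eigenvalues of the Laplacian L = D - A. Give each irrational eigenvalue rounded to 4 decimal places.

With the vertex order [1, 2, 3, 4, 5, 6], the degrees are [3, 3, 5, 3, 3, 3], giving D = diag(3, 3, 5, 3, 3, 3) and L = D - A. L is symmetric positive semidefinite, so every eigenvalue is real and nonnegative. The single zero eigenvalue shows the graph is connected. By the matrix-tree theorem the graph has (1/6) * product of the nonzero eigenvalues = 121 spanning trees.

[0, 2.3820, 2.3820, 4.6180, 4.6180, 6]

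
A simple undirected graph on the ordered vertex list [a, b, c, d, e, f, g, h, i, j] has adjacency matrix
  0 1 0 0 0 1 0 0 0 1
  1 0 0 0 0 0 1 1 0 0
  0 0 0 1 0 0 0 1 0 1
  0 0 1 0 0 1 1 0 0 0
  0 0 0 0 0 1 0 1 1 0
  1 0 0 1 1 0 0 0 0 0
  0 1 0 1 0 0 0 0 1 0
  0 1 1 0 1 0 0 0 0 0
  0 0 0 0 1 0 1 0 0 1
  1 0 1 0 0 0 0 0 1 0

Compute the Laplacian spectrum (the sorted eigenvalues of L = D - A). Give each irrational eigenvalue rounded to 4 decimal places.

With the vertex order [a, b, c, d, e, f, g, h, i, j], the degrees are [3, 3, 3, 3, 3, 3, 3, 3, 3, 3], giving D = diag(3, 3, 3, 3, 3, 3, 3, 3, 3, 3) and L = D - A. Diagonalising L (or applying a numerical eigensolver to the 10x10 matrix) gives the spectrum above. The eigenvalues sum to 30, which equals trace(L) = 2|E|. There is one zero in the spectrum, matching the 1 component.

[0, 2, 2, 2, 2, 2, 5, 5, 5, 5]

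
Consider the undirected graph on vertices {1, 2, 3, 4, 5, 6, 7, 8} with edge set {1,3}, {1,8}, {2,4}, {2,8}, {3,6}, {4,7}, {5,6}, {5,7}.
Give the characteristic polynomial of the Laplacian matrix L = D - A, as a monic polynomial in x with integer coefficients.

x^8 - 16x^7 + 104x^6 - 352x^5 + 660x^4 - 672x^3 + 336x^2 - 64x

Each diagonal entry of L is the vertex degree and each off-diagonal entry is -1 where an edge is present, 0 otherwise; in the order [1, 2, 3, 4, 5, 6, 7, 8] the diagonal is [2, 2, 2, 2, 2, 2, 2, 2]. L has integer entries, so p(x) = det(xI - L) has integer coefficients. Expanding the determinant yields x^8 - 16x^7 + 104x^6 - 352x^5 + 660x^4 - 672x^3 + 336x^2 - 64x. The coefficient of x^7 equals -trace(L) = -16, matching the sum of degrees. The largest eigenvalue, 4, is at most the vertex count 8.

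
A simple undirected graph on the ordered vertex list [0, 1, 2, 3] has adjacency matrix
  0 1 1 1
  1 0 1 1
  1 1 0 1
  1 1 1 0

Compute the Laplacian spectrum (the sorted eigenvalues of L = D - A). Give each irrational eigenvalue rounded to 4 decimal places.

With the vertex order [0, 1, 2, 3], the degrees are [3, 3, 3, 3], giving D = diag(3, 3, 3, 3) and L = D - A. L is symmetric positive semidefinite, so every eigenvalue is real and nonnegative. The eigenvalues sum to 12, which equals trace(L) = 2|E|. There is one zero in the spectrum, matching the 1 component.

[0, 4, 4, 4]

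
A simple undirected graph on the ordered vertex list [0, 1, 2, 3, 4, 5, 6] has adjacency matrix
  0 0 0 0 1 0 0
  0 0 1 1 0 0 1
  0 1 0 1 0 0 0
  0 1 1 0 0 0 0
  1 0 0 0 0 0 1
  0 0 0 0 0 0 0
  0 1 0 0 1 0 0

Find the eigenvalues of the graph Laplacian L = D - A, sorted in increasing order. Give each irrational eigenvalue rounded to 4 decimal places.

With the vertex order [0, 1, 2, 3, 4, 5, 6], the degrees are [1, 3, 2, 2, 2, 0, 2], giving D = diag(1, 3, 2, 2, 2, 0, 2) and L = D - A. Since every row of L sums to 0, the all-ones vector is in the kernel and 0 is an eigenvalue. The 2 zero eigenvalues correspond to the 2 connected components. There are 2 zeros in the spectrum, matching the 2 components. The eigenvalues sum to 12, which equals trace(L) = 2|E|.

[0, 0, 0.3249, 1.4608, 3, 3, 4.2143]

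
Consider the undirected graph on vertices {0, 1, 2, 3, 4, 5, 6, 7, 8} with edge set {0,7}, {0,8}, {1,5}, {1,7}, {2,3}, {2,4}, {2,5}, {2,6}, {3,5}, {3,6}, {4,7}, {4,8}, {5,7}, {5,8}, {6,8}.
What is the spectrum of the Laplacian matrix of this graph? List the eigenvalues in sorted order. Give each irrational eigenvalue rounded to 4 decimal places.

With the vertex order [0, 1, 2, 3, 4, 5, 6, 7, 8], the degrees are [2, 2, 4, 3, 3, 5, 3, 4, 4], giving D = diag(2, 2, 4, 3, 3, 5, 3, 4, 4) and L = D - A. L is symmetric positive semidefinite, so every eigenvalue is real and nonnegative.

[0, 1.2679, 1.6488, 2.5543, 3.4621, 4.3883, 4.7321, 4.9355, 7.0110]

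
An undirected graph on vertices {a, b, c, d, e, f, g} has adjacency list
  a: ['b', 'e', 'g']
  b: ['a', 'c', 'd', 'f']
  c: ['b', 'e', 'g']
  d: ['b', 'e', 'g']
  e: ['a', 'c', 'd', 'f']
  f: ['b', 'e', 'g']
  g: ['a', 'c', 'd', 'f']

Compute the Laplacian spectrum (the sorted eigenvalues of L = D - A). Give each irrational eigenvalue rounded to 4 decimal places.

[0, 3, 3, 3, 4, 4, 7]

Each diagonal entry of L is the vertex degree and each off-diagonal entry is -1 where an edge is present, 0 otherwise; in the order [a, b, c, d, e, f, g] the diagonal is [3, 4, 3, 3, 4, 3, 4]. Diagonalising L (or applying a numerical eigensolver to the 7x7 matrix) gives the spectrum above. The single zero eigenvalue shows the graph is connected. There is one zero in the spectrum, matching the 1 component. The largest eigenvalue, 7, is at most the vertex count 7.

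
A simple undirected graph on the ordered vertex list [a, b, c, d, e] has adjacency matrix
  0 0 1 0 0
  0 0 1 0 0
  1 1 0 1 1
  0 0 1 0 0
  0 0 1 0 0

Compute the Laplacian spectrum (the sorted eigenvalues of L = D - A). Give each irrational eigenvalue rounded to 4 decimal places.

With the vertex order [a, b, c, d, e], the degrees are [1, 1, 4, 1, 1], giving D = diag(1, 1, 4, 1, 1) and L = D - A. L is symmetric positive semidefinite, so every eigenvalue is real and nonnegative. The eigenvalues sum to 8, which equals trace(L) = 2|E|.

[0, 1, 1, 1, 5]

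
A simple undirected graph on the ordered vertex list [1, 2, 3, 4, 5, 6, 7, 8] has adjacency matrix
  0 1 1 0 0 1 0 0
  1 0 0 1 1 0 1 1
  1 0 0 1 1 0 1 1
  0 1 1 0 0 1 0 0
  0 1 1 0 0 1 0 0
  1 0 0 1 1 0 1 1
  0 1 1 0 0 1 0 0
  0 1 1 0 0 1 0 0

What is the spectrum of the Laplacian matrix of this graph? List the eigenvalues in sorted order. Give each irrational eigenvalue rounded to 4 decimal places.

[0, 3, 3, 3, 3, 5, 5, 8]

Each diagonal entry of L is the vertex degree and each off-diagonal entry is -1 where an edge is present, 0 otherwise; in the order [1, 2, 3, 4, 5, 6, 7, 8] the diagonal is [3, 5, 5, 3, 3, 5, 3, 3]. Diagonalising L (or applying a numerical eigensolver to the 8x8 matrix) gives the spectrum above. The single zero eigenvalue shows the graph is connected.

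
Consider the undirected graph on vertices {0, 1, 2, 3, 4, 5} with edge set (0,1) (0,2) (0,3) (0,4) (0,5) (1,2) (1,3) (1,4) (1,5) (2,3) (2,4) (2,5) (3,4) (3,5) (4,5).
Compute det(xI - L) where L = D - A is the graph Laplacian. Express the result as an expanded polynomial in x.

Each diagonal entry of L is the vertex degree and each off-diagonal entry is -1 where an edge is present, 0 otherwise; in the order [0, 1, 2, 3, 4, 5] the diagonal is [5, 5, 5, 5, 5, 5]. L has integer entries, so p(x) = det(xI - L) has integer coefficients. Expanding the determinant yields x^6 - 30x^5 + 360x^4 - 2160x^3 + 6480x^2 - 7776x. The coefficient of x^5 equals -trace(L) = -30, matching the sum of degrees.

x^6 - 30x^5 + 360x^4 - 2160x^3 + 6480x^2 - 7776x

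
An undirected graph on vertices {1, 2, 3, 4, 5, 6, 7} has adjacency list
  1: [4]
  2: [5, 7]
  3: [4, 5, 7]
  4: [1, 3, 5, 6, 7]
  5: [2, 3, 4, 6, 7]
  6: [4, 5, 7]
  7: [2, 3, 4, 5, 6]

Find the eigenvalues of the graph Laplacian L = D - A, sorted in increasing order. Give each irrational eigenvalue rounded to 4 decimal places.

[0, 0.9275, 2.1187, 3, 5.6573, 6, 6.2965]

With the vertex order [1, 2, 3, 4, 5, 6, 7], the degrees are [1, 2, 3, 5, 5, 3, 5], giving D = diag(1, 2, 3, 5, 5, 3, 5) and L = D - A. L is symmetric positive semidefinite, so every eigenvalue is real and nonnegative. By the matrix-tree theorem the graph has (1/7) * product of the nonzero eigenvalues = 180 spanning trees.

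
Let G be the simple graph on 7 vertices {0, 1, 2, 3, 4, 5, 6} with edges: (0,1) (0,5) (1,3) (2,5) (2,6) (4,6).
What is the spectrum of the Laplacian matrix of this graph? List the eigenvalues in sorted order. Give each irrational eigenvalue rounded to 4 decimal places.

[0, 0.1981, 0.7530, 1.5550, 2.4450, 3.2470, 3.8019]

With the vertex order [0, 1, 2, 3, 4, 5, 6], the degrees are [2, 2, 2, 1, 1, 2, 2], giving D = diag(2, 2, 2, 1, 1, 2, 2) and L = D - A. Since every row of L sums to 0, the all-ones vector is in the kernel and 0 is an eigenvalue. The eigenvalues sum to 12, which equals trace(L) = 2|E|.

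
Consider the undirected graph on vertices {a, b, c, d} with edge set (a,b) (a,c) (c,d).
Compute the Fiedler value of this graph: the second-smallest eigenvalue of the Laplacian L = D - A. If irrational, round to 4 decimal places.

With the vertex order [a, b, c, d], the degrees are [2, 1, 2, 1], giving D = diag(2, 1, 2, 1) and L = D - A. The smallest Laplacian eigenvalue is always 0. The next one, lambda_2 = 0.5858, measures how hard the graph is to disconnect: larger values mean better connectivity. The eigenvalues sum to 6, which equals trace(L) = 2|E|.

0.5858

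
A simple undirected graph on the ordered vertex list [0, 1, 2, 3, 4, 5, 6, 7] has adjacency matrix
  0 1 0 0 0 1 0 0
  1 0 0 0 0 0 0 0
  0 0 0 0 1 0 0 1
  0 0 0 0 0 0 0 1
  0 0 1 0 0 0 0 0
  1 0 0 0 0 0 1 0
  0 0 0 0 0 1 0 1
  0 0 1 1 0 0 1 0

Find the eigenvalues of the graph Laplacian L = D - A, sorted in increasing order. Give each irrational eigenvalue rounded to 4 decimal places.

[0, 0.1864, 0.5858, 1, 2, 2.4707, 3.4142, 4.3429]

With the vertex order [0, 1, 2, 3, 4, 5, 6, 7], the degrees are [2, 1, 2, 1, 1, 2, 2, 3], giving D = diag(2, 1, 2, 1, 1, 2, 2, 3) and L = D - A. Diagonalising L (or applying a numerical eigensolver to the 8x8 matrix) gives the spectrum above. The single zero eigenvalue shows the graph is connected. The eigenvalues sum to 14, which equals trace(L) = 2|E|. By the matrix-tree theorem the graph has (1/8) * product of the nonzero eigenvalues = 1 spanning tree.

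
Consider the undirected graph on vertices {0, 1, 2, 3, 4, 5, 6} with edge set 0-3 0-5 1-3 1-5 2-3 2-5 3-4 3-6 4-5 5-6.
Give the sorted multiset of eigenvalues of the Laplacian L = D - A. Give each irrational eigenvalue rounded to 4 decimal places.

[0, 2, 2, 2, 2, 5, 7]

With the vertex order [0, 1, 2, 3, 4, 5, 6], the degrees are [2, 2, 2, 5, 2, 5, 2], giving D = diag(2, 2, 2, 5, 2, 5, 2) and L = D - A. L is symmetric positive semidefinite, so every eigenvalue is real and nonnegative. The single zero eigenvalue shows the graph is connected. The eigenvalues sum to 20, which equals trace(L) = 2|E|.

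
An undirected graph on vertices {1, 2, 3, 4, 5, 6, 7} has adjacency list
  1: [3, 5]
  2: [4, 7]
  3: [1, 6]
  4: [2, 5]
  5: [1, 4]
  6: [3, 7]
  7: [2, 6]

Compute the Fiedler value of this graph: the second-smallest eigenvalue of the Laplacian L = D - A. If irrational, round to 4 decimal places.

0.7530

Reading degrees in the order [1, 2, 3, 4, 5, 6, 7] gives [2, 2, 2, 2, 2, 2, 2]; set D = diag(2, 2, 2, 2, 2, 2, 2) and form L = D - A. The sorted Laplacian eigenvalues are [0, 0.7530, 0.7530, 2.4450, 2.4450, 3.8019, 3.8019]; the algebraic connectivity is the second entry, 0.7530. The largest eigenvalue, 3.8019, is at most the vertex count 7.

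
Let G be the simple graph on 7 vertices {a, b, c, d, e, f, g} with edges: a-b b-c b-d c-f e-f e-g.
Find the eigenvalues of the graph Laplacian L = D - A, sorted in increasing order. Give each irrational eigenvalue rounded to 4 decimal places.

With the vertex order [a, b, c, d, e, f, g], the degrees are [1, 3, 2, 1, 2, 2, 1], giving D = diag(1, 3, 2, 1, 2, 2, 1) and L = D - A. Diagonalising L (or applying a numerical eigensolver to the 7x7 matrix) gives the spectrum above. By the matrix-tree theorem the graph has (1/7) * product of the nonzero eigenvalues = 1 spanning tree.

[0, 0.2254, 1, 1, 2.1859, 3.3604, 4.2283]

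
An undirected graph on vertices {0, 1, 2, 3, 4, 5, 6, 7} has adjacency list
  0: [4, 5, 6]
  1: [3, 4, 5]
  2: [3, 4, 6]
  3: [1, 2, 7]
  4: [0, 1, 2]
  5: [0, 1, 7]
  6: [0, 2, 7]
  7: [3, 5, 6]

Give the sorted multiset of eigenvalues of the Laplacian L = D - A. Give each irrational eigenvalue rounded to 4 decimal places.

Each diagonal entry of L is the vertex degree and each off-diagonal entry is -1 where an edge is present, 0 otherwise; in the order [0, 1, 2, 3, 4, 5, 6, 7] the diagonal is [3, 3, 3, 3, 3, 3, 3, 3]. Since every row of L sums to 0, the all-ones vector is in the kernel and 0 is an eigenvalue. The single zero eigenvalue shows the graph is connected. By the matrix-tree theorem the graph has (1/8) * product of the nonzero eigenvalues = 384 spanning trees.

[0, 2, 2, 2, 4, 4, 4, 6]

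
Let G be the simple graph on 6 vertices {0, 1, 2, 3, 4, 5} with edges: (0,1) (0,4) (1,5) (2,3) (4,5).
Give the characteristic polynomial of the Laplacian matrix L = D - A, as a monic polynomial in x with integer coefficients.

x^6 - 10x^5 + 36x^4 - 56x^3 + 32x^2

With the vertex order [0, 1, 2, 3, 4, 5], the degrees are [2, 2, 1, 1, 2, 2], giving D = diag(2, 2, 1, 1, 2, 2) and L = D - A. The eigenvalues of L are [0, 0, 2, 2, 2, 4]; the characteristic polynomial is the product of (x - lambda_i), which multiplies out to x^6 - 10x^5 + 36x^4 - 56x^3 + 32x^2. The coefficient of x^5 equals -trace(L) = -10, matching the sum of degrees.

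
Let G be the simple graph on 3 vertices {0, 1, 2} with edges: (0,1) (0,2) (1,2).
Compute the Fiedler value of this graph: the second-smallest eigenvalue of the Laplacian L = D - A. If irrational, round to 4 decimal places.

Reading degrees in the order [0, 1, 2] gives [2, 2, 2]; set D = diag(2, 2, 2) and form L = D - A. The smallest Laplacian eigenvalue is always 0. The next one, lambda_2 = 3, measures how hard the graph is to disconnect: larger values mean better connectivity. There is one zero in the spectrum, matching the 1 component.

3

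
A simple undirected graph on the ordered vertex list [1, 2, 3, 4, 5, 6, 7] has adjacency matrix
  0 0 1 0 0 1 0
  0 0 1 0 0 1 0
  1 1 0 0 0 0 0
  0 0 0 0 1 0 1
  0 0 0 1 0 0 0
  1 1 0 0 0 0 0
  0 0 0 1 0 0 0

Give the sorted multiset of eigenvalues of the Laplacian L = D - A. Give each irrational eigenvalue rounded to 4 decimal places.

[0, 0, 1, 2, 2, 3, 4]

Reading degrees in the order [1, 2, 3, 4, 5, 6, 7] gives [2, 2, 2, 2, 1, 2, 1]; set D = diag(2, 2, 2, 2, 1, 2, 1) and form L = D - A. Diagonalising L (or applying a numerical eigensolver to the 7x7 matrix) gives the spectrum above. The 2 zero eigenvalues correspond to the 2 connected components. The eigenvalues sum to 12, which equals trace(L) = 2|E|.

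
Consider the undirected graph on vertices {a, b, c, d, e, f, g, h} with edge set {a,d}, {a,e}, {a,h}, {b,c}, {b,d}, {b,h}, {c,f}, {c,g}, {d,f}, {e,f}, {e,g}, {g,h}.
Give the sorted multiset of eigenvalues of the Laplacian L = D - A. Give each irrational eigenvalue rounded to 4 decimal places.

[0, 2, 2, 2, 4, 4, 4, 6]

Reading degrees in the order [a, b, c, d, e, f, g, h] gives [3, 3, 3, 3, 3, 3, 3, 3]; set D = diag(3, 3, 3, 3, 3, 3, 3, 3) and form L = D - A. The multiplicity of 0 as a Laplacian eigenvalue equals the number of connected components. The single zero eigenvalue shows the graph is connected.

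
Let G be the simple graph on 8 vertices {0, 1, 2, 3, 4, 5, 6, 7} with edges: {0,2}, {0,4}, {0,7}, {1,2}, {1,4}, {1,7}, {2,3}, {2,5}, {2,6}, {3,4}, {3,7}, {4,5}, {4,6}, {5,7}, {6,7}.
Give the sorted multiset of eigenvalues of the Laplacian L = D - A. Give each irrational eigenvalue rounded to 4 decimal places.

[0, 3, 3, 3, 3, 5, 5, 8]

Each diagonal entry of L is the vertex degree and each off-diagonal entry is -1 where an edge is present, 0 otherwise; in the order [0, 1, 2, 3, 4, 5, 6, 7] the diagonal is [3, 3, 5, 3, 5, 3, 3, 5]. The multiplicity of 0 as a Laplacian eigenvalue equals the number of connected components. The single zero eigenvalue shows the graph is connected. There is one zero in the spectrum, matching the 1 component. By the matrix-tree theorem the graph has (1/8) * product of the nonzero eigenvalues = 2025 spanning trees.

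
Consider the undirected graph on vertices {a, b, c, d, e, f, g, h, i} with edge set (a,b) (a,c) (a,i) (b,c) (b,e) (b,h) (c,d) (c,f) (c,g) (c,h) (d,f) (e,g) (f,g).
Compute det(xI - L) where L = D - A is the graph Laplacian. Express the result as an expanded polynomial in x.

x^9 - 26x^8 + 279x^7 - 1608x^6 + 5418x^5 - 10862x^4 + 12556x^3 - 7578x^2 + 1800x

Each diagonal entry of L is the vertex degree and each off-diagonal entry is -1 where an edge is present, 0 otherwise; in the order [a, b, c, d, e, f, g, h, i] the diagonal is [3, 4, 6, 2, 2, 3, 3, 2, 1]. L has integer entries, so p(x) = det(xI - L) has integer coefficients. Expanding the determinant yields x^9 - 26x^8 + 279x^7 - 1608x^6 + 5418x^5 - 10862x^4 + 12556x^3 - 7578x^2 + 1800x. The constant term is 0 because L is singular (the all-ones vector lies in its kernel).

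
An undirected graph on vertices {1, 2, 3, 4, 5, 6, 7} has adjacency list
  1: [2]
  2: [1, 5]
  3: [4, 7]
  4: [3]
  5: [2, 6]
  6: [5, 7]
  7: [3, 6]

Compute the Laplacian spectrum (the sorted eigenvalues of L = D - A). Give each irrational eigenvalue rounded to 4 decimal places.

[0, 0.1981, 0.7530, 1.5550, 2.4450, 3.2470, 3.8019]

With the vertex order [1, 2, 3, 4, 5, 6, 7], the degrees are [1, 2, 2, 1, 2, 2, 2], giving D = diag(1, 2, 2, 1, 2, 2, 2) and L = D - A. L is symmetric positive semidefinite, so every eigenvalue is real and nonnegative. The single zero eigenvalue shows the graph is connected.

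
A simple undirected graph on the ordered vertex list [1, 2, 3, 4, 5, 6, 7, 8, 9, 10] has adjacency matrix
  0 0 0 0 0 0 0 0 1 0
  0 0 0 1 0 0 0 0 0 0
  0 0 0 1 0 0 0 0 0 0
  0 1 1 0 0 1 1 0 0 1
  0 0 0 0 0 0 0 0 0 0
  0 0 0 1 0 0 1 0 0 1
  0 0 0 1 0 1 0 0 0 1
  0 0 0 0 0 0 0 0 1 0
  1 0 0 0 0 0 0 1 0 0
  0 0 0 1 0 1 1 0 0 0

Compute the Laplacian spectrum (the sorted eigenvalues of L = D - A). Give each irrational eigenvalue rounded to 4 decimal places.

[0, 0, 0, 1, 1, 1, 3, 4, 4, 6]

Reading degrees in the order [1, 2, 3, 4, 5, 6, 7, 8, 9, 10] gives [1, 1, 1, 5, 0, 3, 3, 1, 2, 3]; set D = diag(1, 1, 1, 5, 0, 3, 3, 1, 2, 3) and form L = D - A. Since every row of L sums to 0, the all-ones vector is in the kernel and 0 is an eigenvalue. The 3 zero eigenvalues correspond to the 3 connected components. The largest eigenvalue, 6, is at most the vertex count 10.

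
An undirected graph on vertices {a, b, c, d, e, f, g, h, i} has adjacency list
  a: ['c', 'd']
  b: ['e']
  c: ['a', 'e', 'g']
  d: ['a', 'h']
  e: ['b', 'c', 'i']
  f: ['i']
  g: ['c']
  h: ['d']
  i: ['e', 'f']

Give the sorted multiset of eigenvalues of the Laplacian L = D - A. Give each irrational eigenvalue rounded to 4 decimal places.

Reading degrees in the order [a, b, c, d, e, f, g, h, i] gives [2, 1, 3, 2, 3, 1, 1, 1, 2]; set D = diag(2, 1, 3, 2, 3, 1, 1, 1, 2) and form L = D - A. Since every row of L sums to 0, the all-ones vector is in the kernel and 0 is an eigenvalue. There is one zero in the spectrum, matching the 1 component.

[0, 0.1862, 0.4822, 0.7043, 1.4073, 2.1338, 2.8532, 3.5372, 4.6958]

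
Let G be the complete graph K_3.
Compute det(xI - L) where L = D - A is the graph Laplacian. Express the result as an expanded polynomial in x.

x^3 - 6x^2 + 9x

The graph has 3 vertices and degree multiset [2, 2, 2]; D is the diagonal matrix of degrees and L = D - A. Computing det(xI - L) by cofactor expansion (or equivalently via sum-over-permutations) gives x^3 - 6x^2 + 9x. The constant term is 0 because L is singular (the all-ones vector lies in its kernel). By the matrix-tree theorem the graph has (1/3) * product of the nonzero eigenvalues = 3 spanning trees. The largest eigenvalue, 3, is at most the vertex count 3.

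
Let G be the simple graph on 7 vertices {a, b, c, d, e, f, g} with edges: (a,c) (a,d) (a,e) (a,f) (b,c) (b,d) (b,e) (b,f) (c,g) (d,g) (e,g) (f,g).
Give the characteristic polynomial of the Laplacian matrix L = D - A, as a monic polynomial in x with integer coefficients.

x^7 - 24x^6 + 234x^5 - 1192x^4 + 3357x^3 - 4968x^2 + 3024x

Each diagonal entry of L is the vertex degree and each off-diagonal entry is -1 where an edge is present, 0 otherwise; in the order [a, b, c, d, e, f, g] the diagonal is [4, 4, 3, 3, 3, 3, 4]. L has integer entries, so p(x) = det(xI - L) has integer coefficients. Expanding the determinant yields x^7 - 24x^6 + 234x^5 - 1192x^4 + 3357x^3 - 4968x^2 + 3024x. The constant term is 0 because L is singular (the all-ones vector lies in its kernel).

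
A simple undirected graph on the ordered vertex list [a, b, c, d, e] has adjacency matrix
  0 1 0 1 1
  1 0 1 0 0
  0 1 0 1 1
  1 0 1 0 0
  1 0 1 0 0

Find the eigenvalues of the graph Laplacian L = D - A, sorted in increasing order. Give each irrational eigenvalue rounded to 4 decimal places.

Each diagonal entry of L is the vertex degree and each off-diagonal entry is -1 where an edge is present, 0 otherwise; in the order [a, b, c, d, e] the diagonal is [3, 2, 3, 2, 2]. Since every row of L sums to 0, the all-ones vector is in the kernel and 0 is an eigenvalue. By the matrix-tree theorem the graph has (1/5) * product of the nonzero eigenvalues = 12 spanning trees. There is one zero in the spectrum, matching the 1 component.

[0, 2, 2, 3, 5]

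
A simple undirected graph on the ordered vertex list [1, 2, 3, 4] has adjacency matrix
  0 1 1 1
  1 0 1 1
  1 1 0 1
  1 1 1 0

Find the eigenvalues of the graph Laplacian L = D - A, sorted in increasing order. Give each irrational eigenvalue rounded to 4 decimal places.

With the vertex order [1, 2, 3, 4], the degrees are [3, 3, 3, 3], giving D = diag(3, 3, 3, 3) and L = D - A. Since every row of L sums to 0, the all-ones vector is in the kernel and 0 is an eigenvalue. The single zero eigenvalue shows the graph is connected.

[0, 4, 4, 4]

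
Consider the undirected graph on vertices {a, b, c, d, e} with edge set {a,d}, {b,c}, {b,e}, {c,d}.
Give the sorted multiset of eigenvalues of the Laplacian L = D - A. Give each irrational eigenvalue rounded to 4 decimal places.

[0, 0.3820, 1.3820, 2.6180, 3.6180]

Reading degrees in the order [a, b, c, d, e] gives [1, 2, 2, 2, 1]; set D = diag(1, 2, 2, 2, 1) and form L = D - A. Since every row of L sums to 0, the all-ones vector is in the kernel and 0 is an eigenvalue. The eigenvalues sum to 8, which equals trace(L) = 2|E|.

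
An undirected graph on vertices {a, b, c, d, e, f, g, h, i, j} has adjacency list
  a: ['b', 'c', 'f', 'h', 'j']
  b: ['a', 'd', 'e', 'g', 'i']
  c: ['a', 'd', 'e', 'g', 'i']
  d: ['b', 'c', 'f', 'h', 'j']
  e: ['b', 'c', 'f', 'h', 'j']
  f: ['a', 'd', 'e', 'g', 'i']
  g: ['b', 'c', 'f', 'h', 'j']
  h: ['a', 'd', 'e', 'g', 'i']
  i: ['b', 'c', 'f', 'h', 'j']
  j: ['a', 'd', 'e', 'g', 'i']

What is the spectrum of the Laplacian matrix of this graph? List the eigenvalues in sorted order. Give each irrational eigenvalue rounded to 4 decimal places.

[0, 5, 5, 5, 5, 5, 5, 5, 5, 10]

Reading degrees in the order [a, b, c, d, e, f, g, h, i, j] gives [5, 5, 5, 5, 5, 5, 5, 5, 5, 5]; set D = diag(5, 5, 5, 5, 5, 5, 5, 5, 5, 5) and form L = D - A. Diagonalising L (or applying a numerical eigensolver to the 10x10 matrix) gives the spectrum above. The single zero eigenvalue shows the graph is connected.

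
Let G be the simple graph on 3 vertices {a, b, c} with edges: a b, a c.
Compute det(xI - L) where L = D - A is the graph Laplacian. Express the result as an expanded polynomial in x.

Reading degrees in the order [a, b, c] gives [2, 1, 1]; set D = diag(2, 1, 1) and form L = D - A. L has integer entries, so p(x) = det(xI - L) has integer coefficients. Expanding the determinant yields x^3 - 4x^2 + 3x. Since p(0) = det(-L) = 0, x divides p(x). The eigenvalues sum to 4, which equals trace(L) = 2|E|.

x^3 - 4x^2 + 3x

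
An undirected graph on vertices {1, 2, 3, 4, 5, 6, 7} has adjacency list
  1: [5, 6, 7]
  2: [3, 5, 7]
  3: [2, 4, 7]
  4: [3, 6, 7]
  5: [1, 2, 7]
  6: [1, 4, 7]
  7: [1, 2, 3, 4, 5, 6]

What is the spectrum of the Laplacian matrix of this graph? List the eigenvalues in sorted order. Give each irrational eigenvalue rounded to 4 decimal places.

[0, 2, 2, 4, 4, 5, 7]

Reading degrees in the order [1, 2, 3, 4, 5, 6, 7] gives [3, 3, 3, 3, 3, 3, 6]; set D = diag(3, 3, 3, 3, 3, 3, 6) and form L = D - A. L is symmetric positive semidefinite, so every eigenvalue is real and nonnegative. The single zero eigenvalue shows the graph is connected. The eigenvalues sum to 24, which equals trace(L) = 2|E|. The largest eigenvalue, 7, is at most the vertex count 7.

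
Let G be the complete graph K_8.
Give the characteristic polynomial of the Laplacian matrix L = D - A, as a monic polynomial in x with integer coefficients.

x^8 - 56x^7 + 1344x^6 - 17920x^5 + 143360x^4 - 688128x^3 + 1835008x^2 - 2097152x

The graph has 8 vertices and degree multiset [7, 7, 7, 7, 7, 7, 7, 7]; D is the diagonal matrix of degrees and L = D - A. The eigenvalues of L are [0, 8, 8, 8, 8, 8, 8, 8]; the characteristic polynomial is the product of (x - lambda_i), which multiplies out to x^8 - 56x^7 + 1344x^6 - 17920x^5 + 143360x^4 - 688128x^3 + 1835008x^2 - 2097152x. Since p(0) = det(-L) = 0, x divides p(x). By the matrix-tree theorem the graph has (1/8) * product of the nonzero eigenvalues = 262144 spanning trees. There is one zero in the spectrum, matching the 1 component.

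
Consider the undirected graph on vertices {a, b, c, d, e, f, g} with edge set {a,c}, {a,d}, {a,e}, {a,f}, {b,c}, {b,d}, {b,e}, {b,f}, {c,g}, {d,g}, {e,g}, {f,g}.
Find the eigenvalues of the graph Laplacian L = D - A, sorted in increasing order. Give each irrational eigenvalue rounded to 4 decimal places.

[0, 3, 3, 3, 4, 4, 7]

Reading degrees in the order [a, b, c, d, e, f, g] gives [4, 4, 3, 3, 3, 3, 4]; set D = diag(4, 4, 3, 3, 3, 3, 4) and form L = D - A. Diagonalising L (or applying a numerical eigensolver to the 7x7 matrix) gives the spectrum above. The single zero eigenvalue shows the graph is connected. By the matrix-tree theorem the graph has (1/7) * product of the nonzero eigenvalues = 432 spanning trees. The largest eigenvalue, 7, is at most the vertex count 7.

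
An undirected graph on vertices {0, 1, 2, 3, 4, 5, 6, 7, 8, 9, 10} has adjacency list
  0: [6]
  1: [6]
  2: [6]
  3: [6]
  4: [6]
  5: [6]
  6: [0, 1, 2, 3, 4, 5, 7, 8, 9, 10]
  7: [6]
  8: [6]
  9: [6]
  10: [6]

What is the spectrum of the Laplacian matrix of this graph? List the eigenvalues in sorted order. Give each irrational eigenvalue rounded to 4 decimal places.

[0, 1, 1, 1, 1, 1, 1, 1, 1, 1, 11]

Each diagonal entry of L is the vertex degree and each off-diagonal entry is -1 where an edge is present, 0 otherwise; in the order [0, 1, 2, 3, 4, 5, 6, 7, 8, 9, 10] the diagonal is [1, 1, 1, 1, 1, 1, 10, 1, 1, 1, 1]. Diagonalising L (or applying a numerical eigensolver to the 11x11 matrix) gives the spectrum above. By the matrix-tree theorem the graph has (1/11) * product of the nonzero eigenvalues = 1 spanning tree.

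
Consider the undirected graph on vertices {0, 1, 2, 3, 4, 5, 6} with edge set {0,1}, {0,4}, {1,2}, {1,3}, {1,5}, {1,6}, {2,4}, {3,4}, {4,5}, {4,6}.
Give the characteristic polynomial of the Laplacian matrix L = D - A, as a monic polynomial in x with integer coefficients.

With the vertex order [0, 1, 2, 3, 4, 5, 6], the degrees are [2, 5, 2, 2, 5, 2, 2], giving D = diag(2, 5, 2, 2, 5, 2, 2) and L = D - A. The eigenvalues of L are [0, 2, 2, 2, 2, 5, 7]; the characteristic polynomial is the product of (x - lambda_i), which multiplies out to x^7 - 20x^6 + 155x^5 - 600x^4 + 1240x^3 - 1312x^2 + 560x. Since p(0) = det(-L) = 0, x divides p(x). By the matrix-tree theorem the graph has (1/7) * product of the nonzero eigenvalues = 80 spanning trees.

x^7 - 20x^6 + 155x^5 - 600x^4 + 1240x^3 - 1312x^2 + 560x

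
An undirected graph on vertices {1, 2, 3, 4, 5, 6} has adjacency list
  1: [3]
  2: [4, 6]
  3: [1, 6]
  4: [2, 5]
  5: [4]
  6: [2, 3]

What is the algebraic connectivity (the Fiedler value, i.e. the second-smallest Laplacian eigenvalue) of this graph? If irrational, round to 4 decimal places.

0.2679

Reading degrees in the order [1, 2, 3, 4, 5, 6] gives [1, 2, 2, 2, 1, 2]; set D = diag(1, 2, 2, 2, 1, 2) and form L = D - A. The smallest Laplacian eigenvalue is always 0. The next one, lambda_2 = 0.2679, measures how hard the graph is to disconnect: larger values mean better connectivity. The eigenvalues sum to 10, which equals trace(L) = 2|E|. By the matrix-tree theorem the graph has (1/6) * product of the nonzero eigenvalues = 1 spanning tree.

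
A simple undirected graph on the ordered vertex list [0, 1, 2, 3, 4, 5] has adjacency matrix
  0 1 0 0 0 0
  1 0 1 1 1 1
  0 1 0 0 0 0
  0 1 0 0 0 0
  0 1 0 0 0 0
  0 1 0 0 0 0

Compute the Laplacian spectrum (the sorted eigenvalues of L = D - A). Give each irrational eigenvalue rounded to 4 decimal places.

[0, 1, 1, 1, 1, 6]

With the vertex order [0, 1, 2, 3, 4, 5], the degrees are [1, 5, 1, 1, 1, 1], giving D = diag(1, 5, 1, 1, 1, 1) and L = D - A. Since every row of L sums to 0, the all-ones vector is in the kernel and 0 is an eigenvalue. By the matrix-tree theorem the graph has (1/6) * product of the nonzero eigenvalues = 1 spanning tree.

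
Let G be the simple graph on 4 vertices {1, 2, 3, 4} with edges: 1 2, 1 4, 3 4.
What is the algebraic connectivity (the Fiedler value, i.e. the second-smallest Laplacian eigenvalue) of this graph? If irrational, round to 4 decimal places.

Each diagonal entry of L is the vertex degree and each off-diagonal entry is -1 where an edge is present, 0 otherwise; in the order [1, 2, 3, 4] the diagonal is [2, 1, 1, 2]. Computing the eigenvalues of L and sorting gives [0, 0.5858, 2, 3.4142]. The Fiedler value lambda_2 = 0.5858 is strictly positive, so the graph is connected. By the matrix-tree theorem the graph has (1/4) * product of the nonzero eigenvalues = 1 spanning tree. There is one zero in the spectrum, matching the 1 component.

0.5858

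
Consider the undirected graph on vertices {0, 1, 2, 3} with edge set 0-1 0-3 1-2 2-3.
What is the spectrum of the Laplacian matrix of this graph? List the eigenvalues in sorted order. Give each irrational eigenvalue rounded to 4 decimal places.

[0, 2, 2, 4]

Reading degrees in the order [0, 1, 2, 3] gives [2, 2, 2, 2]; set D = diag(2, 2, 2, 2) and form L = D - A. The multiplicity of 0 as a Laplacian eigenvalue equals the number of connected components. By the matrix-tree theorem the graph has (1/4) * product of the nonzero eigenvalues = 4 spanning trees.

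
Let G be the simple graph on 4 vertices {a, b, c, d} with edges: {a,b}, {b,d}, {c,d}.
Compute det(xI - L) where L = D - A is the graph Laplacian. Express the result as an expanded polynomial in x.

With the vertex order [a, b, c, d], the degrees are [1, 2, 1, 2], giving D = diag(1, 2, 1, 2) and L = D - A. L has integer entries, so p(x) = det(xI - L) has integer coefficients. Expanding the determinant yields x^4 - 6x^3 + 10x^2 - 4x. The constant term is 0 because L is singular (the all-ones vector lies in its kernel). By the matrix-tree theorem the graph has (1/4) * product of the nonzero eigenvalues = 1 spanning tree.

x^4 - 6x^3 + 10x^2 - 4x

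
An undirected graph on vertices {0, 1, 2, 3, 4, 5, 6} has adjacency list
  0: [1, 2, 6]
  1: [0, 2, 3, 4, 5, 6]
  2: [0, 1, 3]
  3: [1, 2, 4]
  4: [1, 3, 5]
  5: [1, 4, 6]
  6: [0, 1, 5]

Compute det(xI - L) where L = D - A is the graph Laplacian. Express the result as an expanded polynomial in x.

x^7 - 24x^6 + 231x^5 - 1140x^4 + 3036x^3 - 4128x^2 + 2240x

With the vertex order [0, 1, 2, 3, 4, 5, 6], the degrees are [3, 6, 3, 3, 3, 3, 3], giving D = diag(3, 6, 3, 3, 3, 3, 3) and L = D - A. L has integer entries, so p(x) = det(xI - L) has integer coefficients. Expanding the determinant yields x^7 - 24x^6 + 231x^5 - 1140x^4 + 3036x^3 - 4128x^2 + 2240x. The constant term is 0 because L is singular (the all-ones vector lies in its kernel). By the matrix-tree theorem the graph has (1/7) * product of the nonzero eigenvalues = 320 spanning trees. There is one zero in the spectrum, matching the 1 component.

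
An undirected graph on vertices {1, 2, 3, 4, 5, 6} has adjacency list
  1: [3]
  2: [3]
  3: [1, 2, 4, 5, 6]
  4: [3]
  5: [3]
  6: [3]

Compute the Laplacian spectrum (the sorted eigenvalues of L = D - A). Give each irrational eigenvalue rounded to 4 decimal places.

[0, 1, 1, 1, 1, 6]

Reading degrees in the order [1, 2, 3, 4, 5, 6] gives [1, 1, 5, 1, 1, 1]; set D = diag(1, 1, 5, 1, 1, 1) and form L = D - A. The multiplicity of 0 as a Laplacian eigenvalue equals the number of connected components. By the matrix-tree theorem the graph has (1/6) * product of the nonzero eigenvalues = 1 spanning tree. The eigenvalues sum to 10, which equals trace(L) = 2|E|.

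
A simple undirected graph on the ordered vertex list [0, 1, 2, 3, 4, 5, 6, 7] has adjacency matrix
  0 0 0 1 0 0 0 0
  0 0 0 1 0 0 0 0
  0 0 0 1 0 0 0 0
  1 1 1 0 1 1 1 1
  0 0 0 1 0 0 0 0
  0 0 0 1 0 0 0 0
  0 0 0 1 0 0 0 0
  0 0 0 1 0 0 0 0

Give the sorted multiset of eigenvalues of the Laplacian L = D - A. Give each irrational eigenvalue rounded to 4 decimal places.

[0, 1, 1, 1, 1, 1, 1, 8]

With the vertex order [0, 1, 2, 3, 4, 5, 6, 7], the degrees are [1, 1, 1, 7, 1, 1, 1, 1], giving D = diag(1, 1, 1, 7, 1, 1, 1, 1) and L = D - A. Diagonalising L (or applying a numerical eigensolver to the 8x8 matrix) gives the spectrum above. The single zero eigenvalue shows the graph is connected.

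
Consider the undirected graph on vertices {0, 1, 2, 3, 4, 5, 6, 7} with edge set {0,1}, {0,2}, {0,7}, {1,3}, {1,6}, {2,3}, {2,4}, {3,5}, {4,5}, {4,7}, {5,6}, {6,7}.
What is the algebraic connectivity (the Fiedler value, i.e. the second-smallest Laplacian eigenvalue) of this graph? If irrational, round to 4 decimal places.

Each diagonal entry of L is the vertex degree and each off-diagonal entry is -1 where an edge is present, 0 otherwise; in the order [0, 1, 2, 3, 4, 5, 6, 7] the diagonal is [3, 3, 3, 3, 3, 3, 3, 3]. Computing the eigenvalues of L and sorting gives [0, 2, 2, 2, 4, 4, 4, 6]. The Fiedler value lambda_2 = 2 is strictly positive, so the graph is connected. By the matrix-tree theorem the graph has (1/8) * product of the nonzero eigenvalues = 384 spanning trees. There is one zero in the spectrum, matching the 1 component.

2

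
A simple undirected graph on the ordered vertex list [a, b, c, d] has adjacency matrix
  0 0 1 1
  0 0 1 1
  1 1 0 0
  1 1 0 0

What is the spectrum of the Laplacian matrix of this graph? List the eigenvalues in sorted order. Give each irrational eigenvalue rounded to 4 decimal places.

[0, 2, 2, 4]

Reading degrees in the order [a, b, c, d] gives [2, 2, 2, 2]; set D = diag(2, 2, 2, 2) and form L = D - A. The multiplicity of 0 as a Laplacian eigenvalue equals the number of connected components. The largest eigenvalue, 4, is at most the vertex count 4. By the matrix-tree theorem the graph has (1/4) * product of the nonzero eigenvalues = 4 spanning trees.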